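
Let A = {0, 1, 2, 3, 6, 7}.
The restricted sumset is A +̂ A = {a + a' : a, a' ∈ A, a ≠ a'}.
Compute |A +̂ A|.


Restricted sumset: A +̂ A = {a + a' : a ∈ A, a' ∈ A, a ≠ a'}.
Equivalently, take A + A and drop any sum 2a that is achievable ONLY as a + a for a ∈ A (i.e. sums representable only with equal summands).
Enumerate pairs (a, a') with a < a' (symmetric, so each unordered pair gives one sum; this covers all a ≠ a'):
  0 + 1 = 1
  0 + 2 = 2
  0 + 3 = 3
  0 + 6 = 6
  0 + 7 = 7
  1 + 2 = 3
  1 + 3 = 4
  1 + 6 = 7
  1 + 7 = 8
  2 + 3 = 5
  2 + 6 = 8
  2 + 7 = 9
  3 + 6 = 9
  3 + 7 = 10
  6 + 7 = 13
Collected distinct sums: {1, 2, 3, 4, 5, 6, 7, 8, 9, 10, 13}
|A +̂ A| = 11
(Reference bound: |A +̂ A| ≥ 2|A| - 3 for |A| ≥ 2, with |A| = 6 giving ≥ 9.)

|A +̂ A| = 11


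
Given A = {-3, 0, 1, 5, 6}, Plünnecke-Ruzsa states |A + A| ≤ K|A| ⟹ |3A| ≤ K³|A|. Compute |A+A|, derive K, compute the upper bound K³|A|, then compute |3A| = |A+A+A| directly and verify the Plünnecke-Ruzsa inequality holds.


|A| = 5.
Step 1: Compute A + A by enumerating all 25 pairs.
A + A = {-6, -3, -2, 0, 1, 2, 3, 5, 6, 7, 10, 11, 12}, so |A + A| = 13.
Step 2: Doubling constant K = |A + A|/|A| = 13/5 = 13/5 ≈ 2.6000.
Step 3: Plünnecke-Ruzsa gives |3A| ≤ K³·|A| = (2.6000)³ · 5 ≈ 87.8800.
Step 4: Compute 3A = A + A + A directly by enumerating all triples (a,b,c) ∈ A³; |3A| = 24.
Step 5: Check 24 ≤ 87.8800? Yes ✓.

K = 13/5, Plünnecke-Ruzsa bound K³|A| ≈ 87.8800, |3A| = 24, inequality holds.


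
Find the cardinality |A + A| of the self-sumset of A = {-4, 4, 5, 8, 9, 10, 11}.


A + A = {a + a' : a, a' ∈ A}; |A| = 7.
General bounds: 2|A| - 1 ≤ |A + A| ≤ |A|(|A|+1)/2, i.e. 13 ≤ |A + A| ≤ 28.
Lower bound 2|A|-1 is attained iff A is an arithmetic progression.
Enumerate sums a + a' for a ≤ a' (symmetric, so this suffices):
a = -4: -4+-4=-8, -4+4=0, -4+5=1, -4+8=4, -4+9=5, -4+10=6, -4+11=7
a = 4: 4+4=8, 4+5=9, 4+8=12, 4+9=13, 4+10=14, 4+11=15
a = 5: 5+5=10, 5+8=13, 5+9=14, 5+10=15, 5+11=16
a = 8: 8+8=16, 8+9=17, 8+10=18, 8+11=19
a = 9: 9+9=18, 9+10=19, 9+11=20
a = 10: 10+10=20, 10+11=21
a = 11: 11+11=22
Distinct sums: {-8, 0, 1, 4, 5, 6, 7, 8, 9, 10, 12, 13, 14, 15, 16, 17, 18, 19, 20, 21, 22}
|A + A| = 21

|A + A| = 21


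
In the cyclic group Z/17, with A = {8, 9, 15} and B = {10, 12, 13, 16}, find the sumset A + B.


Work in Z/17Z: reduce every sum a + b modulo 17.
Enumerate all 12 pairs:
a = 8: 8+10=1, 8+12=3, 8+13=4, 8+16=7
a = 9: 9+10=2, 9+12=4, 9+13=5, 9+16=8
a = 15: 15+10=8, 15+12=10, 15+13=11, 15+16=14
Distinct residues collected: {1, 2, 3, 4, 5, 7, 8, 10, 11, 14}
|A + B| = 10 (out of 17 total residues).

A + B = {1, 2, 3, 4, 5, 7, 8, 10, 11, 14}


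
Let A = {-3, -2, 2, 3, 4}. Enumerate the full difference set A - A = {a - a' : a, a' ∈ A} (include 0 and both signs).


A - A = {a - a' : a, a' ∈ A}.
Compute a - a' for each ordered pair (a, a'):
a = -3: -3--3=0, -3--2=-1, -3-2=-5, -3-3=-6, -3-4=-7
a = -2: -2--3=1, -2--2=0, -2-2=-4, -2-3=-5, -2-4=-6
a = 2: 2--3=5, 2--2=4, 2-2=0, 2-3=-1, 2-4=-2
a = 3: 3--3=6, 3--2=5, 3-2=1, 3-3=0, 3-4=-1
a = 4: 4--3=7, 4--2=6, 4-2=2, 4-3=1, 4-4=0
Collecting distinct values (and noting 0 appears from a-a):
A - A = {-7, -6, -5, -4, -2, -1, 0, 1, 2, 4, 5, 6, 7}
|A - A| = 13

A - A = {-7, -6, -5, -4, -2, -1, 0, 1, 2, 4, 5, 6, 7}


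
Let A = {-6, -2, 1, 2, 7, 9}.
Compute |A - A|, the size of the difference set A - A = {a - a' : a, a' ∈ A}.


A - A = {a - a' : a, a' ∈ A}; |A| = 6.
Bounds: 2|A|-1 ≤ |A - A| ≤ |A|² - |A| + 1, i.e. 11 ≤ |A - A| ≤ 31.
Note: 0 ∈ A - A always (from a - a). The set is symmetric: if d ∈ A - A then -d ∈ A - A.
Enumerate nonzero differences d = a - a' with a > a' (then include -d):
Positive differences: {1, 2, 3, 4, 5, 6, 7, 8, 9, 11, 13, 15}
Full difference set: {0} ∪ (positive diffs) ∪ (negative diffs).
|A - A| = 1 + 2·12 = 25 (matches direct enumeration: 25).

|A - A| = 25


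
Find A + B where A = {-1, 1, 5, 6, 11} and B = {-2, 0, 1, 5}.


A + B = {a + b : a ∈ A, b ∈ B}.
Enumerate all |A|·|B| = 5·4 = 20 pairs (a, b) and collect distinct sums.
a = -1: -1+-2=-3, -1+0=-1, -1+1=0, -1+5=4
a = 1: 1+-2=-1, 1+0=1, 1+1=2, 1+5=6
a = 5: 5+-2=3, 5+0=5, 5+1=6, 5+5=10
a = 6: 6+-2=4, 6+0=6, 6+1=7, 6+5=11
a = 11: 11+-2=9, 11+0=11, 11+1=12, 11+5=16
Collecting distinct sums: A + B = {-3, -1, 0, 1, 2, 3, 4, 5, 6, 7, 9, 10, 11, 12, 16}
|A + B| = 15

A + B = {-3, -1, 0, 1, 2, 3, 4, 5, 6, 7, 9, 10, 11, 12, 16}


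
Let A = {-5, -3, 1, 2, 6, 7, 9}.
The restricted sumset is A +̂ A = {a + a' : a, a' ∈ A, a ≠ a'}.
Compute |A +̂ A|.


Restricted sumset: A +̂ A = {a + a' : a ∈ A, a' ∈ A, a ≠ a'}.
Equivalently, take A + A and drop any sum 2a that is achievable ONLY as a + a for a ∈ A (i.e. sums representable only with equal summands).
Enumerate pairs (a, a') with a < a' (symmetric, so each unordered pair gives one sum; this covers all a ≠ a'):
  -5 + -3 = -8
  -5 + 1 = -4
  -5 + 2 = -3
  -5 + 6 = 1
  -5 + 7 = 2
  -5 + 9 = 4
  -3 + 1 = -2
  -3 + 2 = -1
  -3 + 6 = 3
  -3 + 7 = 4
  -3 + 9 = 6
  1 + 2 = 3
  1 + 6 = 7
  1 + 7 = 8
  1 + 9 = 10
  2 + 6 = 8
  2 + 7 = 9
  2 + 9 = 11
  6 + 7 = 13
  6 + 9 = 15
  7 + 9 = 16
Collected distinct sums: {-8, -4, -3, -2, -1, 1, 2, 3, 4, 6, 7, 8, 9, 10, 11, 13, 15, 16}
|A +̂ A| = 18
(Reference bound: |A +̂ A| ≥ 2|A| - 3 for |A| ≥ 2, with |A| = 7 giving ≥ 11.)

|A +̂ A| = 18


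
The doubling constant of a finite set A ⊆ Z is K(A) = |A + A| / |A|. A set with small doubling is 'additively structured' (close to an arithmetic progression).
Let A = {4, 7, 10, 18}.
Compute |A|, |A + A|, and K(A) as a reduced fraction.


|A| = 4.
Compute A + A by enumerating all 16 pairs.
A + A = {8, 11, 14, 17, 20, 22, 25, 28, 36}, so |A + A| = 9.
K = |A + A| / |A| = 9/4 (already in lowest terms) ≈ 2.2500.
Reference: AP of size 4 gives K = 7/4 ≈ 1.7500; a fully generic set of size 4 gives K ≈ 2.5000.

|A| = 4, |A + A| = 9, K = 9/4.


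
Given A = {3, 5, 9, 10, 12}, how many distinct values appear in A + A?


A + A = {a + a' : a, a' ∈ A}; |A| = 5.
General bounds: 2|A| - 1 ≤ |A + A| ≤ |A|(|A|+1)/2, i.e. 9 ≤ |A + A| ≤ 15.
Lower bound 2|A|-1 is attained iff A is an arithmetic progression.
Enumerate sums a + a' for a ≤ a' (symmetric, so this suffices):
a = 3: 3+3=6, 3+5=8, 3+9=12, 3+10=13, 3+12=15
a = 5: 5+5=10, 5+9=14, 5+10=15, 5+12=17
a = 9: 9+9=18, 9+10=19, 9+12=21
a = 10: 10+10=20, 10+12=22
a = 12: 12+12=24
Distinct sums: {6, 8, 10, 12, 13, 14, 15, 17, 18, 19, 20, 21, 22, 24}
|A + A| = 14

|A + A| = 14


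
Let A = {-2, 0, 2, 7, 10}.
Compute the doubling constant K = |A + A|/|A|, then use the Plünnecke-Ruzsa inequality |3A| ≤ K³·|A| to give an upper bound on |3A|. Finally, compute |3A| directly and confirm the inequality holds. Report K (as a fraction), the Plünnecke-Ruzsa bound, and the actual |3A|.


|A| = 5.
Step 1: Compute A + A by enumerating all 25 pairs.
A + A = {-4, -2, 0, 2, 4, 5, 7, 8, 9, 10, 12, 14, 17, 20}, so |A + A| = 14.
Step 2: Doubling constant K = |A + A|/|A| = 14/5 = 14/5 ≈ 2.8000.
Step 3: Plünnecke-Ruzsa gives |3A| ≤ K³·|A| = (2.8000)³ · 5 ≈ 109.7600.
Step 4: Compute 3A = A + A + A directly by enumerating all triples (a,b,c) ∈ A³; |3A| = 27.
Step 5: Check 27 ≤ 109.7600? Yes ✓.

K = 14/5, Plünnecke-Ruzsa bound K³|A| ≈ 109.7600, |3A| = 27, inequality holds.


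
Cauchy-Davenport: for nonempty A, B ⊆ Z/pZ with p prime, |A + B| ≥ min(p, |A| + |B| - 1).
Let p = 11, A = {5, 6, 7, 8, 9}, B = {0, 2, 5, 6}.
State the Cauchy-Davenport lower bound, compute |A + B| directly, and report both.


Cauchy-Davenport: |A + B| ≥ min(p, |A| + |B| - 1) for A, B nonempty in Z/pZ.
|A| = 5, |B| = 4, p = 11.
CD lower bound = min(11, 5 + 4 - 1) = min(11, 8) = 8.
Compute A + B mod 11 directly:
a = 5: 5+0=5, 5+2=7, 5+5=10, 5+6=0
a = 6: 6+0=6, 6+2=8, 6+5=0, 6+6=1
a = 7: 7+0=7, 7+2=9, 7+5=1, 7+6=2
a = 8: 8+0=8, 8+2=10, 8+5=2, 8+6=3
a = 9: 9+0=9, 9+2=0, 9+5=3, 9+6=4
A + B = {0, 1, 2, 3, 4, 5, 6, 7, 8, 9, 10}, so |A + B| = 11.
Verify: 11 ≥ 8? Yes ✓.

CD lower bound = 8, actual |A + B| = 11.


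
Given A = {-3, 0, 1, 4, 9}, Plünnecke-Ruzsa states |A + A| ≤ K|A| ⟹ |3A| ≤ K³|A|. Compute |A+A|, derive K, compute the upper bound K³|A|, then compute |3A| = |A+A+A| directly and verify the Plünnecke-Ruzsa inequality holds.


|A| = 5.
Step 1: Compute A + A by enumerating all 25 pairs.
A + A = {-6, -3, -2, 0, 1, 2, 4, 5, 6, 8, 9, 10, 13, 18}, so |A + A| = 14.
Step 2: Doubling constant K = |A + A|/|A| = 14/5 = 14/5 ≈ 2.8000.
Step 3: Plünnecke-Ruzsa gives |3A| ≤ K³·|A| = (2.8000)³ · 5 ≈ 109.7600.
Step 4: Compute 3A = A + A + A directly by enumerating all triples (a,b,c) ∈ A³; |3A| = 27.
Step 5: Check 27 ≤ 109.7600? Yes ✓.

K = 14/5, Plünnecke-Ruzsa bound K³|A| ≈ 109.7600, |3A| = 27, inequality holds.


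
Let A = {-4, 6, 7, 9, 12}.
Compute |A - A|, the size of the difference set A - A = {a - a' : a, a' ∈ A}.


A - A = {a - a' : a, a' ∈ A}; |A| = 5.
Bounds: 2|A|-1 ≤ |A - A| ≤ |A|² - |A| + 1, i.e. 9 ≤ |A - A| ≤ 21.
Note: 0 ∈ A - A always (from a - a). The set is symmetric: if d ∈ A - A then -d ∈ A - A.
Enumerate nonzero differences d = a - a' with a > a' (then include -d):
Positive differences: {1, 2, 3, 5, 6, 10, 11, 13, 16}
Full difference set: {0} ∪ (positive diffs) ∪ (negative diffs).
|A - A| = 1 + 2·9 = 19 (matches direct enumeration: 19).

|A - A| = 19


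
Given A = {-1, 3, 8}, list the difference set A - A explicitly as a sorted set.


A - A = {a - a' : a, a' ∈ A}.
Compute a - a' for each ordered pair (a, a'):
a = -1: -1--1=0, -1-3=-4, -1-8=-9
a = 3: 3--1=4, 3-3=0, 3-8=-5
a = 8: 8--1=9, 8-3=5, 8-8=0
Collecting distinct values (and noting 0 appears from a-a):
A - A = {-9, -5, -4, 0, 4, 5, 9}
|A - A| = 7

A - A = {-9, -5, -4, 0, 4, 5, 9}


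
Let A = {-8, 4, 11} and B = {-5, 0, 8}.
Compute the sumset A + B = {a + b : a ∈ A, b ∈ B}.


A + B = {a + b : a ∈ A, b ∈ B}.
Enumerate all |A|·|B| = 3·3 = 9 pairs (a, b) and collect distinct sums.
a = -8: -8+-5=-13, -8+0=-8, -8+8=0
a = 4: 4+-5=-1, 4+0=4, 4+8=12
a = 11: 11+-5=6, 11+0=11, 11+8=19
Collecting distinct sums: A + B = {-13, -8, -1, 0, 4, 6, 11, 12, 19}
|A + B| = 9

A + B = {-13, -8, -1, 0, 4, 6, 11, 12, 19}


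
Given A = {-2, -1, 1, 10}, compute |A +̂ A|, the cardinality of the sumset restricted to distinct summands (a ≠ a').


Restricted sumset: A +̂ A = {a + a' : a ∈ A, a' ∈ A, a ≠ a'}.
Equivalently, take A + A and drop any sum 2a that is achievable ONLY as a + a for a ∈ A (i.e. sums representable only with equal summands).
Enumerate pairs (a, a') with a < a' (symmetric, so each unordered pair gives one sum; this covers all a ≠ a'):
  -2 + -1 = -3
  -2 + 1 = -1
  -2 + 10 = 8
  -1 + 1 = 0
  -1 + 10 = 9
  1 + 10 = 11
Collected distinct sums: {-3, -1, 0, 8, 9, 11}
|A +̂ A| = 6
(Reference bound: |A +̂ A| ≥ 2|A| - 3 for |A| ≥ 2, with |A| = 4 giving ≥ 5.)

|A +̂ A| = 6


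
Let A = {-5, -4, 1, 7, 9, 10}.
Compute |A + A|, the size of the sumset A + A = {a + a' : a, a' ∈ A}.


A + A = {a + a' : a, a' ∈ A}; |A| = 6.
General bounds: 2|A| - 1 ≤ |A + A| ≤ |A|(|A|+1)/2, i.e. 11 ≤ |A + A| ≤ 21.
Lower bound 2|A|-1 is attained iff A is an arithmetic progression.
Enumerate sums a + a' for a ≤ a' (symmetric, so this suffices):
a = -5: -5+-5=-10, -5+-4=-9, -5+1=-4, -5+7=2, -5+9=4, -5+10=5
a = -4: -4+-4=-8, -4+1=-3, -4+7=3, -4+9=5, -4+10=6
a = 1: 1+1=2, 1+7=8, 1+9=10, 1+10=11
a = 7: 7+7=14, 7+9=16, 7+10=17
a = 9: 9+9=18, 9+10=19
a = 10: 10+10=20
Distinct sums: {-10, -9, -8, -4, -3, 2, 3, 4, 5, 6, 8, 10, 11, 14, 16, 17, 18, 19, 20}
|A + A| = 19

|A + A| = 19


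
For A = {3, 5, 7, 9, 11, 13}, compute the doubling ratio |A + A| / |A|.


|A| = 6.
Compute A + A by enumerating all 36 pairs.
A + A = {6, 8, 10, 12, 14, 16, 18, 20, 22, 24, 26}, so |A + A| = 11.
K = |A + A| / |A| = 11/6 (already in lowest terms) ≈ 1.8333.
Reference: AP of size 6 gives K = 11/6 ≈ 1.8333; a fully generic set of size 6 gives K ≈ 3.5000.

|A| = 6, |A + A| = 11, K = 11/6.


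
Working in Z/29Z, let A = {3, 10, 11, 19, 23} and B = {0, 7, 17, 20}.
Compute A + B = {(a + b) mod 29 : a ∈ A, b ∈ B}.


Work in Z/29Z: reduce every sum a + b modulo 29.
Enumerate all 20 pairs:
a = 3: 3+0=3, 3+7=10, 3+17=20, 3+20=23
a = 10: 10+0=10, 10+7=17, 10+17=27, 10+20=1
a = 11: 11+0=11, 11+7=18, 11+17=28, 11+20=2
a = 19: 19+0=19, 19+7=26, 19+17=7, 19+20=10
a = 23: 23+0=23, 23+7=1, 23+17=11, 23+20=14
Distinct residues collected: {1, 2, 3, 7, 10, 11, 14, 17, 18, 19, 20, 23, 26, 27, 28}
|A + B| = 15 (out of 29 total residues).

A + B = {1, 2, 3, 7, 10, 11, 14, 17, 18, 19, 20, 23, 26, 27, 28}


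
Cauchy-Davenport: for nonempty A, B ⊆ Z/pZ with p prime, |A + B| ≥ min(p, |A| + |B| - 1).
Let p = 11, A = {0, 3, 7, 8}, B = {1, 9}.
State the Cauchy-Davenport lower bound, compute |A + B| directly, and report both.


Cauchy-Davenport: |A + B| ≥ min(p, |A| + |B| - 1) for A, B nonempty in Z/pZ.
|A| = 4, |B| = 2, p = 11.
CD lower bound = min(11, 4 + 2 - 1) = min(11, 5) = 5.
Compute A + B mod 11 directly:
a = 0: 0+1=1, 0+9=9
a = 3: 3+1=4, 3+9=1
a = 7: 7+1=8, 7+9=5
a = 8: 8+1=9, 8+9=6
A + B = {1, 4, 5, 6, 8, 9}, so |A + B| = 6.
Verify: 6 ≥ 5? Yes ✓.

CD lower bound = 5, actual |A + B| = 6.


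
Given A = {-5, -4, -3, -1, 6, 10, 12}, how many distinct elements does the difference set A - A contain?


A - A = {a - a' : a, a' ∈ A}; |A| = 7.
Bounds: 2|A|-1 ≤ |A - A| ≤ |A|² - |A| + 1, i.e. 13 ≤ |A - A| ≤ 43.
Note: 0 ∈ A - A always (from a - a). The set is symmetric: if d ∈ A - A then -d ∈ A - A.
Enumerate nonzero differences d = a - a' with a > a' (then include -d):
Positive differences: {1, 2, 3, 4, 6, 7, 9, 10, 11, 13, 14, 15, 16, 17}
Full difference set: {0} ∪ (positive diffs) ∪ (negative diffs).
|A - A| = 1 + 2·14 = 29 (matches direct enumeration: 29).

|A - A| = 29


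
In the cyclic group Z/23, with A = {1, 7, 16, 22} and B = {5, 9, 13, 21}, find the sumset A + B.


Work in Z/23Z: reduce every sum a + b modulo 23.
Enumerate all 16 pairs:
a = 1: 1+5=6, 1+9=10, 1+13=14, 1+21=22
a = 7: 7+5=12, 7+9=16, 7+13=20, 7+21=5
a = 16: 16+5=21, 16+9=2, 16+13=6, 16+21=14
a = 22: 22+5=4, 22+9=8, 22+13=12, 22+21=20
Distinct residues collected: {2, 4, 5, 6, 8, 10, 12, 14, 16, 20, 21, 22}
|A + B| = 12 (out of 23 total residues).

A + B = {2, 4, 5, 6, 8, 10, 12, 14, 16, 20, 21, 22}


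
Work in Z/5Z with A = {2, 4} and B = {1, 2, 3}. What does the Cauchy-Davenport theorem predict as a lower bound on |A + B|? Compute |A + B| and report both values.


Cauchy-Davenport: |A + B| ≥ min(p, |A| + |B| - 1) for A, B nonempty in Z/pZ.
|A| = 2, |B| = 3, p = 5.
CD lower bound = min(5, 2 + 3 - 1) = min(5, 4) = 4.
Compute A + B mod 5 directly:
a = 2: 2+1=3, 2+2=4, 2+3=0
a = 4: 4+1=0, 4+2=1, 4+3=2
A + B = {0, 1, 2, 3, 4}, so |A + B| = 5.
Verify: 5 ≥ 4? Yes ✓.

CD lower bound = 4, actual |A + B| = 5.


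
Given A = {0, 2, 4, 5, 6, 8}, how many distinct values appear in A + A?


A + A = {a + a' : a, a' ∈ A}; |A| = 6.
General bounds: 2|A| - 1 ≤ |A + A| ≤ |A|(|A|+1)/2, i.e. 11 ≤ |A + A| ≤ 21.
Lower bound 2|A|-1 is attained iff A is an arithmetic progression.
Enumerate sums a + a' for a ≤ a' (symmetric, so this suffices):
a = 0: 0+0=0, 0+2=2, 0+4=4, 0+5=5, 0+6=6, 0+8=8
a = 2: 2+2=4, 2+4=6, 2+5=7, 2+6=8, 2+8=10
a = 4: 4+4=8, 4+5=9, 4+6=10, 4+8=12
a = 5: 5+5=10, 5+6=11, 5+8=13
a = 6: 6+6=12, 6+8=14
a = 8: 8+8=16
Distinct sums: {0, 2, 4, 5, 6, 7, 8, 9, 10, 11, 12, 13, 14, 16}
|A + A| = 14

|A + A| = 14


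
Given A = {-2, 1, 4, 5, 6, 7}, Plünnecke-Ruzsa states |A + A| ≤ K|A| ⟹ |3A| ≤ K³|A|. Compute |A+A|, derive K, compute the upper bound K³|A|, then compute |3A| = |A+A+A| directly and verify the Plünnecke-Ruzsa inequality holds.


|A| = 6.
Step 1: Compute A + A by enumerating all 36 pairs.
A + A = {-4, -1, 2, 3, 4, 5, 6, 7, 8, 9, 10, 11, 12, 13, 14}, so |A + A| = 15.
Step 2: Doubling constant K = |A + A|/|A| = 15/6 = 15/6 ≈ 2.5000.
Step 3: Plünnecke-Ruzsa gives |3A| ≤ K³·|A| = (2.5000)³ · 6 ≈ 93.7500.
Step 4: Compute 3A = A + A + A directly by enumerating all triples (a,b,c) ∈ A³; |3A| = 24.
Step 5: Check 24 ≤ 93.7500? Yes ✓.

K = 15/6, Plünnecke-Ruzsa bound K³|A| ≈ 93.7500, |3A| = 24, inequality holds.


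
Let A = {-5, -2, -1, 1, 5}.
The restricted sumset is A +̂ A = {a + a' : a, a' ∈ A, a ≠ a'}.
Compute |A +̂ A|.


Restricted sumset: A +̂ A = {a + a' : a ∈ A, a' ∈ A, a ≠ a'}.
Equivalently, take A + A and drop any sum 2a that is achievable ONLY as a + a for a ∈ A (i.e. sums representable only with equal summands).
Enumerate pairs (a, a') with a < a' (symmetric, so each unordered pair gives one sum; this covers all a ≠ a'):
  -5 + -2 = -7
  -5 + -1 = -6
  -5 + 1 = -4
  -5 + 5 = 0
  -2 + -1 = -3
  -2 + 1 = -1
  -2 + 5 = 3
  -1 + 1 = 0
  -1 + 5 = 4
  1 + 5 = 6
Collected distinct sums: {-7, -6, -4, -3, -1, 0, 3, 4, 6}
|A +̂ A| = 9
(Reference bound: |A +̂ A| ≥ 2|A| - 3 for |A| ≥ 2, with |A| = 5 giving ≥ 7.)

|A +̂ A| = 9


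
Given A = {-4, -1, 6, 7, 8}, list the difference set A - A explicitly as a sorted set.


A - A = {a - a' : a, a' ∈ A}.
Compute a - a' for each ordered pair (a, a'):
a = -4: -4--4=0, -4--1=-3, -4-6=-10, -4-7=-11, -4-8=-12
a = -1: -1--4=3, -1--1=0, -1-6=-7, -1-7=-8, -1-8=-9
a = 6: 6--4=10, 6--1=7, 6-6=0, 6-7=-1, 6-8=-2
a = 7: 7--4=11, 7--1=8, 7-6=1, 7-7=0, 7-8=-1
a = 8: 8--4=12, 8--1=9, 8-6=2, 8-7=1, 8-8=0
Collecting distinct values (and noting 0 appears from a-a):
A - A = {-12, -11, -10, -9, -8, -7, -3, -2, -1, 0, 1, 2, 3, 7, 8, 9, 10, 11, 12}
|A - A| = 19

A - A = {-12, -11, -10, -9, -8, -7, -3, -2, -1, 0, 1, 2, 3, 7, 8, 9, 10, 11, 12}


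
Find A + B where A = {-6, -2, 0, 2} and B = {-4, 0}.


A + B = {a + b : a ∈ A, b ∈ B}.
Enumerate all |A|·|B| = 4·2 = 8 pairs (a, b) and collect distinct sums.
a = -6: -6+-4=-10, -6+0=-6
a = -2: -2+-4=-6, -2+0=-2
a = 0: 0+-4=-4, 0+0=0
a = 2: 2+-4=-2, 2+0=2
Collecting distinct sums: A + B = {-10, -6, -4, -2, 0, 2}
|A + B| = 6

A + B = {-10, -6, -4, -2, 0, 2}


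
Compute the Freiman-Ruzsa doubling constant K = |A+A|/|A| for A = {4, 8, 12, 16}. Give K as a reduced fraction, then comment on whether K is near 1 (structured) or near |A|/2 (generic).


|A| = 4.
Compute A + A by enumerating all 16 pairs.
A + A = {8, 12, 16, 20, 24, 28, 32}, so |A + A| = 7.
K = |A + A| / |A| = 7/4 (already in lowest terms) ≈ 1.7500.
Reference: AP of size 4 gives K = 7/4 ≈ 1.7500; a fully generic set of size 4 gives K ≈ 2.5000.

|A| = 4, |A + A| = 7, K = 7/4.


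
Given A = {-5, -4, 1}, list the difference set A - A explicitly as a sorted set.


A - A = {a - a' : a, a' ∈ A}.
Compute a - a' for each ordered pair (a, a'):
a = -5: -5--5=0, -5--4=-1, -5-1=-6
a = -4: -4--5=1, -4--4=0, -4-1=-5
a = 1: 1--5=6, 1--4=5, 1-1=0
Collecting distinct values (and noting 0 appears from a-a):
A - A = {-6, -5, -1, 0, 1, 5, 6}
|A - A| = 7

A - A = {-6, -5, -1, 0, 1, 5, 6}


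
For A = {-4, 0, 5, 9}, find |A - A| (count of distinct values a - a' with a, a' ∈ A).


A - A = {a - a' : a, a' ∈ A}; |A| = 4.
Bounds: 2|A|-1 ≤ |A - A| ≤ |A|² - |A| + 1, i.e. 7 ≤ |A - A| ≤ 13.
Note: 0 ∈ A - A always (from a - a). The set is symmetric: if d ∈ A - A then -d ∈ A - A.
Enumerate nonzero differences d = a - a' with a > a' (then include -d):
Positive differences: {4, 5, 9, 13}
Full difference set: {0} ∪ (positive diffs) ∪ (negative diffs).
|A - A| = 1 + 2·4 = 9 (matches direct enumeration: 9).

|A - A| = 9


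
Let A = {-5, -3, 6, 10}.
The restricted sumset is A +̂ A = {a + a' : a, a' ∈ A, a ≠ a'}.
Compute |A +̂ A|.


Restricted sumset: A +̂ A = {a + a' : a ∈ A, a' ∈ A, a ≠ a'}.
Equivalently, take A + A and drop any sum 2a that is achievable ONLY as a + a for a ∈ A (i.e. sums representable only with equal summands).
Enumerate pairs (a, a') with a < a' (symmetric, so each unordered pair gives one sum; this covers all a ≠ a'):
  -5 + -3 = -8
  -5 + 6 = 1
  -5 + 10 = 5
  -3 + 6 = 3
  -3 + 10 = 7
  6 + 10 = 16
Collected distinct sums: {-8, 1, 3, 5, 7, 16}
|A +̂ A| = 6
(Reference bound: |A +̂ A| ≥ 2|A| - 3 for |A| ≥ 2, with |A| = 4 giving ≥ 5.)

|A +̂ A| = 6


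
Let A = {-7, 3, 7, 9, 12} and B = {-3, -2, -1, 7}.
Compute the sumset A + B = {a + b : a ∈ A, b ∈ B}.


A + B = {a + b : a ∈ A, b ∈ B}.
Enumerate all |A|·|B| = 5·4 = 20 pairs (a, b) and collect distinct sums.
a = -7: -7+-3=-10, -7+-2=-9, -7+-1=-8, -7+7=0
a = 3: 3+-3=0, 3+-2=1, 3+-1=2, 3+7=10
a = 7: 7+-3=4, 7+-2=5, 7+-1=6, 7+7=14
a = 9: 9+-3=6, 9+-2=7, 9+-1=8, 9+7=16
a = 12: 12+-3=9, 12+-2=10, 12+-1=11, 12+7=19
Collecting distinct sums: A + B = {-10, -9, -8, 0, 1, 2, 4, 5, 6, 7, 8, 9, 10, 11, 14, 16, 19}
|A + B| = 17

A + B = {-10, -9, -8, 0, 1, 2, 4, 5, 6, 7, 8, 9, 10, 11, 14, 16, 19}


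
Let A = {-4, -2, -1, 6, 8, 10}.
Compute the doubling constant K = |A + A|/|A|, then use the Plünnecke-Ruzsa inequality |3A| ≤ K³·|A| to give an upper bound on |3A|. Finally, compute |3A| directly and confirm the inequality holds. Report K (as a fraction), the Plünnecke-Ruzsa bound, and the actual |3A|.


|A| = 6.
Step 1: Compute A + A by enumerating all 36 pairs.
A + A = {-8, -6, -5, -4, -3, -2, 2, 4, 5, 6, 7, 8, 9, 12, 14, 16, 18, 20}, so |A + A| = 18.
Step 2: Doubling constant K = |A + A|/|A| = 18/6 = 18/6 ≈ 3.0000.
Step 3: Plünnecke-Ruzsa gives |3A| ≤ K³·|A| = (3.0000)³ · 6 ≈ 162.0000.
Step 4: Compute 3A = A + A + A directly by enumerating all triples (a,b,c) ∈ A³; |3A| = 35.
Step 5: Check 35 ≤ 162.0000? Yes ✓.

K = 18/6, Plünnecke-Ruzsa bound K³|A| ≈ 162.0000, |3A| = 35, inequality holds.


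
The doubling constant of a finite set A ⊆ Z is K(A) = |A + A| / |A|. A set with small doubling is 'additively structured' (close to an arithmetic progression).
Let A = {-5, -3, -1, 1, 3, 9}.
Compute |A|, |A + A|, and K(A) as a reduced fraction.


|A| = 6.
Compute A + A by enumerating all 36 pairs.
A + A = {-10, -8, -6, -4, -2, 0, 2, 4, 6, 8, 10, 12, 18}, so |A + A| = 13.
K = |A + A| / |A| = 13/6 (already in lowest terms) ≈ 2.1667.
Reference: AP of size 6 gives K = 11/6 ≈ 1.8333; a fully generic set of size 6 gives K ≈ 3.5000.

|A| = 6, |A + A| = 13, K = 13/6.


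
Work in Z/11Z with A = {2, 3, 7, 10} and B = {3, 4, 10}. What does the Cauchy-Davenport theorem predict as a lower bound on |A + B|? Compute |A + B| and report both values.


Cauchy-Davenport: |A + B| ≥ min(p, |A| + |B| - 1) for A, B nonempty in Z/pZ.
|A| = 4, |B| = 3, p = 11.
CD lower bound = min(11, 4 + 3 - 1) = min(11, 6) = 6.
Compute A + B mod 11 directly:
a = 2: 2+3=5, 2+4=6, 2+10=1
a = 3: 3+3=6, 3+4=7, 3+10=2
a = 7: 7+3=10, 7+4=0, 7+10=6
a = 10: 10+3=2, 10+4=3, 10+10=9
A + B = {0, 1, 2, 3, 5, 6, 7, 9, 10}, so |A + B| = 9.
Verify: 9 ≥ 6? Yes ✓.

CD lower bound = 6, actual |A + B| = 9.


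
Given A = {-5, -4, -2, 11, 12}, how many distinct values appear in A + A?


A + A = {a + a' : a, a' ∈ A}; |A| = 5.
General bounds: 2|A| - 1 ≤ |A + A| ≤ |A|(|A|+1)/2, i.e. 9 ≤ |A + A| ≤ 15.
Lower bound 2|A|-1 is attained iff A is an arithmetic progression.
Enumerate sums a + a' for a ≤ a' (symmetric, so this suffices):
a = -5: -5+-5=-10, -5+-4=-9, -5+-2=-7, -5+11=6, -5+12=7
a = -4: -4+-4=-8, -4+-2=-6, -4+11=7, -4+12=8
a = -2: -2+-2=-4, -2+11=9, -2+12=10
a = 11: 11+11=22, 11+12=23
a = 12: 12+12=24
Distinct sums: {-10, -9, -8, -7, -6, -4, 6, 7, 8, 9, 10, 22, 23, 24}
|A + A| = 14

|A + A| = 14


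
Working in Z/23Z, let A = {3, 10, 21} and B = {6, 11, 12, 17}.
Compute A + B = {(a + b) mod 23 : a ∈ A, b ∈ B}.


Work in Z/23Z: reduce every sum a + b modulo 23.
Enumerate all 12 pairs:
a = 3: 3+6=9, 3+11=14, 3+12=15, 3+17=20
a = 10: 10+6=16, 10+11=21, 10+12=22, 10+17=4
a = 21: 21+6=4, 21+11=9, 21+12=10, 21+17=15
Distinct residues collected: {4, 9, 10, 14, 15, 16, 20, 21, 22}
|A + B| = 9 (out of 23 total residues).

A + B = {4, 9, 10, 14, 15, 16, 20, 21, 22}


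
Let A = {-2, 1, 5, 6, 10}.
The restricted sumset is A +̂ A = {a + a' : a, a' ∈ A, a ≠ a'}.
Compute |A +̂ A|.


Restricted sumset: A +̂ A = {a + a' : a ∈ A, a' ∈ A, a ≠ a'}.
Equivalently, take A + A and drop any sum 2a that is achievable ONLY as a + a for a ∈ A (i.e. sums representable only with equal summands).
Enumerate pairs (a, a') with a < a' (symmetric, so each unordered pair gives one sum; this covers all a ≠ a'):
  -2 + 1 = -1
  -2 + 5 = 3
  -2 + 6 = 4
  -2 + 10 = 8
  1 + 5 = 6
  1 + 6 = 7
  1 + 10 = 11
  5 + 6 = 11
  5 + 10 = 15
  6 + 10 = 16
Collected distinct sums: {-1, 3, 4, 6, 7, 8, 11, 15, 16}
|A +̂ A| = 9
(Reference bound: |A +̂ A| ≥ 2|A| - 3 for |A| ≥ 2, with |A| = 5 giving ≥ 7.)

|A +̂ A| = 9


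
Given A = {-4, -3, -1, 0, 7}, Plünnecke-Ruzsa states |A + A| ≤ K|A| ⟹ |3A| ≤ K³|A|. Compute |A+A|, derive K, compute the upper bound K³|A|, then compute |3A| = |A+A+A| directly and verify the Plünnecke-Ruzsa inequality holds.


|A| = 5.
Step 1: Compute A + A by enumerating all 25 pairs.
A + A = {-8, -7, -6, -5, -4, -3, -2, -1, 0, 3, 4, 6, 7, 14}, so |A + A| = 14.
Step 2: Doubling constant K = |A + A|/|A| = 14/5 = 14/5 ≈ 2.8000.
Step 3: Plünnecke-Ruzsa gives |3A| ≤ K³·|A| = (2.8000)³ · 5 ≈ 109.7600.
Step 4: Compute 3A = A + A + A directly by enumerating all triples (a,b,c) ∈ A³; |3A| = 25.
Step 5: Check 25 ≤ 109.7600? Yes ✓.

K = 14/5, Plünnecke-Ruzsa bound K³|A| ≈ 109.7600, |3A| = 25, inequality holds.


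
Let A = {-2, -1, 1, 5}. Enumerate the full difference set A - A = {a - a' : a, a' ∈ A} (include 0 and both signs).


A - A = {a - a' : a, a' ∈ A}.
Compute a - a' for each ordered pair (a, a'):
a = -2: -2--2=0, -2--1=-1, -2-1=-3, -2-5=-7
a = -1: -1--2=1, -1--1=0, -1-1=-2, -1-5=-6
a = 1: 1--2=3, 1--1=2, 1-1=0, 1-5=-4
a = 5: 5--2=7, 5--1=6, 5-1=4, 5-5=0
Collecting distinct values (and noting 0 appears from a-a):
A - A = {-7, -6, -4, -3, -2, -1, 0, 1, 2, 3, 4, 6, 7}
|A - A| = 13

A - A = {-7, -6, -4, -3, -2, -1, 0, 1, 2, 3, 4, 6, 7}


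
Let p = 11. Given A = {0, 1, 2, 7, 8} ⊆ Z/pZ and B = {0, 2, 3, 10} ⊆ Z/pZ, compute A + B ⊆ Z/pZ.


Work in Z/11Z: reduce every sum a + b modulo 11.
Enumerate all 20 pairs:
a = 0: 0+0=0, 0+2=2, 0+3=3, 0+10=10
a = 1: 1+0=1, 1+2=3, 1+3=4, 1+10=0
a = 2: 2+0=2, 2+2=4, 2+3=5, 2+10=1
a = 7: 7+0=7, 7+2=9, 7+3=10, 7+10=6
a = 8: 8+0=8, 8+2=10, 8+3=0, 8+10=7
Distinct residues collected: {0, 1, 2, 3, 4, 5, 6, 7, 8, 9, 10}
|A + B| = 11 (out of 11 total residues).

A + B = {0, 1, 2, 3, 4, 5, 6, 7, 8, 9, 10}


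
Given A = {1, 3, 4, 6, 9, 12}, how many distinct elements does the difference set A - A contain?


A - A = {a - a' : a, a' ∈ A}; |A| = 6.
Bounds: 2|A|-1 ≤ |A - A| ≤ |A|² - |A| + 1, i.e. 11 ≤ |A - A| ≤ 31.
Note: 0 ∈ A - A always (from a - a). The set is symmetric: if d ∈ A - A then -d ∈ A - A.
Enumerate nonzero differences d = a - a' with a > a' (then include -d):
Positive differences: {1, 2, 3, 5, 6, 8, 9, 11}
Full difference set: {0} ∪ (positive diffs) ∪ (negative diffs).
|A - A| = 1 + 2·8 = 17 (matches direct enumeration: 17).

|A - A| = 17


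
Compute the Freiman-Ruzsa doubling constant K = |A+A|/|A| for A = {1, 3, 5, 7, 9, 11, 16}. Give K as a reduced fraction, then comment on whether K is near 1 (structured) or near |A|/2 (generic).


|A| = 7.
Compute A + A by enumerating all 49 pairs.
A + A = {2, 4, 6, 8, 10, 12, 14, 16, 17, 18, 19, 20, 21, 22, 23, 25, 27, 32}, so |A + A| = 18.
K = |A + A| / |A| = 18/7 (already in lowest terms) ≈ 2.5714.
Reference: AP of size 7 gives K = 13/7 ≈ 1.8571; a fully generic set of size 7 gives K ≈ 4.0000.

|A| = 7, |A + A| = 18, K = 18/7.


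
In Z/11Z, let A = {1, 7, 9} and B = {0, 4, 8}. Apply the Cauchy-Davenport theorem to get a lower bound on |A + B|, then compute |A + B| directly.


Cauchy-Davenport: |A + B| ≥ min(p, |A| + |B| - 1) for A, B nonempty in Z/pZ.
|A| = 3, |B| = 3, p = 11.
CD lower bound = min(11, 3 + 3 - 1) = min(11, 5) = 5.
Compute A + B mod 11 directly:
a = 1: 1+0=1, 1+4=5, 1+8=9
a = 7: 7+0=7, 7+4=0, 7+8=4
a = 9: 9+0=9, 9+4=2, 9+8=6
A + B = {0, 1, 2, 4, 5, 6, 7, 9}, so |A + B| = 8.
Verify: 8 ≥ 5? Yes ✓.

CD lower bound = 5, actual |A + B| = 8.


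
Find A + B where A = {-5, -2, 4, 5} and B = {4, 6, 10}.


A + B = {a + b : a ∈ A, b ∈ B}.
Enumerate all |A|·|B| = 4·3 = 12 pairs (a, b) and collect distinct sums.
a = -5: -5+4=-1, -5+6=1, -5+10=5
a = -2: -2+4=2, -2+6=4, -2+10=8
a = 4: 4+4=8, 4+6=10, 4+10=14
a = 5: 5+4=9, 5+6=11, 5+10=15
Collecting distinct sums: A + B = {-1, 1, 2, 4, 5, 8, 9, 10, 11, 14, 15}
|A + B| = 11

A + B = {-1, 1, 2, 4, 5, 8, 9, 10, 11, 14, 15}


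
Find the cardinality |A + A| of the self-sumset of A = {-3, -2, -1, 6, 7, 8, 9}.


A + A = {a + a' : a, a' ∈ A}; |A| = 7.
General bounds: 2|A| - 1 ≤ |A + A| ≤ |A|(|A|+1)/2, i.e. 13 ≤ |A + A| ≤ 28.
Lower bound 2|A|-1 is attained iff A is an arithmetic progression.
Enumerate sums a + a' for a ≤ a' (symmetric, so this suffices):
a = -3: -3+-3=-6, -3+-2=-5, -3+-1=-4, -3+6=3, -3+7=4, -3+8=5, -3+9=6
a = -2: -2+-2=-4, -2+-1=-3, -2+6=4, -2+7=5, -2+8=6, -2+9=7
a = -1: -1+-1=-2, -1+6=5, -1+7=6, -1+8=7, -1+9=8
a = 6: 6+6=12, 6+7=13, 6+8=14, 6+9=15
a = 7: 7+7=14, 7+8=15, 7+9=16
a = 8: 8+8=16, 8+9=17
a = 9: 9+9=18
Distinct sums: {-6, -5, -4, -3, -2, 3, 4, 5, 6, 7, 8, 12, 13, 14, 15, 16, 17, 18}
|A + A| = 18

|A + A| = 18


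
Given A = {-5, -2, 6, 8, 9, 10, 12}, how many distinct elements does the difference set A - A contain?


A - A = {a - a' : a, a' ∈ A}; |A| = 7.
Bounds: 2|A|-1 ≤ |A - A| ≤ |A|² - |A| + 1, i.e. 13 ≤ |A - A| ≤ 43.
Note: 0 ∈ A - A always (from a - a). The set is symmetric: if d ∈ A - A then -d ∈ A - A.
Enumerate nonzero differences d = a - a' with a > a' (then include -d):
Positive differences: {1, 2, 3, 4, 6, 8, 10, 11, 12, 13, 14, 15, 17}
Full difference set: {0} ∪ (positive diffs) ∪ (negative diffs).
|A - A| = 1 + 2·13 = 27 (matches direct enumeration: 27).

|A - A| = 27


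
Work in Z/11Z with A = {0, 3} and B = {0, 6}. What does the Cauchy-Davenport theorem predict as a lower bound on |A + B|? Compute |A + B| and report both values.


Cauchy-Davenport: |A + B| ≥ min(p, |A| + |B| - 1) for A, B nonempty in Z/pZ.
|A| = 2, |B| = 2, p = 11.
CD lower bound = min(11, 2 + 2 - 1) = min(11, 3) = 3.
Compute A + B mod 11 directly:
a = 0: 0+0=0, 0+6=6
a = 3: 3+0=3, 3+6=9
A + B = {0, 3, 6, 9}, so |A + B| = 4.
Verify: 4 ≥ 3? Yes ✓.

CD lower bound = 3, actual |A + B| = 4.


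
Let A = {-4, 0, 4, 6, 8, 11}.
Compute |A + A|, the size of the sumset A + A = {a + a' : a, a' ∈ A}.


A + A = {a + a' : a, a' ∈ A}; |A| = 6.
General bounds: 2|A| - 1 ≤ |A + A| ≤ |A|(|A|+1)/2, i.e. 11 ≤ |A + A| ≤ 21.
Lower bound 2|A|-1 is attained iff A is an arithmetic progression.
Enumerate sums a + a' for a ≤ a' (symmetric, so this suffices):
a = -4: -4+-4=-8, -4+0=-4, -4+4=0, -4+6=2, -4+8=4, -4+11=7
a = 0: 0+0=0, 0+4=4, 0+6=6, 0+8=8, 0+11=11
a = 4: 4+4=8, 4+6=10, 4+8=12, 4+11=15
a = 6: 6+6=12, 6+8=14, 6+11=17
a = 8: 8+8=16, 8+11=19
a = 11: 11+11=22
Distinct sums: {-8, -4, 0, 2, 4, 6, 7, 8, 10, 11, 12, 14, 15, 16, 17, 19, 22}
|A + A| = 17

|A + A| = 17


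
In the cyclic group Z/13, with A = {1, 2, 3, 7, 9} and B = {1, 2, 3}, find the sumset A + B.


Work in Z/13Z: reduce every sum a + b modulo 13.
Enumerate all 15 pairs:
a = 1: 1+1=2, 1+2=3, 1+3=4
a = 2: 2+1=3, 2+2=4, 2+3=5
a = 3: 3+1=4, 3+2=5, 3+3=6
a = 7: 7+1=8, 7+2=9, 7+3=10
a = 9: 9+1=10, 9+2=11, 9+3=12
Distinct residues collected: {2, 3, 4, 5, 6, 8, 9, 10, 11, 12}
|A + B| = 10 (out of 13 total residues).

A + B = {2, 3, 4, 5, 6, 8, 9, 10, 11, 12}


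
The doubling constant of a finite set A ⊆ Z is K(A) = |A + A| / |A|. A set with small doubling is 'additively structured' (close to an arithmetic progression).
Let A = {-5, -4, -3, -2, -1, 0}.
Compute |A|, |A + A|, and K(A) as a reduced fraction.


|A| = 6.
Compute A + A by enumerating all 36 pairs.
A + A = {-10, -9, -8, -7, -6, -5, -4, -3, -2, -1, 0}, so |A + A| = 11.
K = |A + A| / |A| = 11/6 (already in lowest terms) ≈ 1.8333.
Reference: AP of size 6 gives K = 11/6 ≈ 1.8333; a fully generic set of size 6 gives K ≈ 3.5000.

|A| = 6, |A + A| = 11, K = 11/6.


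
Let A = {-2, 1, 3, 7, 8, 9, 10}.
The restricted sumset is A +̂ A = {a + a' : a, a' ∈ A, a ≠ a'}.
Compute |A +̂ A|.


Restricted sumset: A +̂ A = {a + a' : a ∈ A, a' ∈ A, a ≠ a'}.
Equivalently, take A + A and drop any sum 2a that is achievable ONLY as a + a for a ∈ A (i.e. sums representable only with equal summands).
Enumerate pairs (a, a') with a < a' (symmetric, so each unordered pair gives one sum; this covers all a ≠ a'):
  -2 + 1 = -1
  -2 + 3 = 1
  -2 + 7 = 5
  -2 + 8 = 6
  -2 + 9 = 7
  -2 + 10 = 8
  1 + 3 = 4
  1 + 7 = 8
  1 + 8 = 9
  1 + 9 = 10
  1 + 10 = 11
  3 + 7 = 10
  3 + 8 = 11
  3 + 9 = 12
  3 + 10 = 13
  7 + 8 = 15
  7 + 9 = 16
  7 + 10 = 17
  8 + 9 = 17
  8 + 10 = 18
  9 + 10 = 19
Collected distinct sums: {-1, 1, 4, 5, 6, 7, 8, 9, 10, 11, 12, 13, 15, 16, 17, 18, 19}
|A +̂ A| = 17
(Reference bound: |A +̂ A| ≥ 2|A| - 3 for |A| ≥ 2, with |A| = 7 giving ≥ 11.)

|A +̂ A| = 17


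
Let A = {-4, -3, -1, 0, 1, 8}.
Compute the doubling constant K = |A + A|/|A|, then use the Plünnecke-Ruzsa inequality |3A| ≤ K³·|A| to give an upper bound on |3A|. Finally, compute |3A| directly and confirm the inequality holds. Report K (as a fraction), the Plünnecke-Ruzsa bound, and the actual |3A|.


|A| = 6.
Step 1: Compute A + A by enumerating all 36 pairs.
A + A = {-8, -7, -6, -5, -4, -3, -2, -1, 0, 1, 2, 4, 5, 7, 8, 9, 16}, so |A + A| = 17.
Step 2: Doubling constant K = |A + A|/|A| = 17/6 = 17/6 ≈ 2.8333.
Step 3: Plünnecke-Ruzsa gives |3A| ≤ K³·|A| = (2.8333)³ · 6 ≈ 136.4722.
Step 4: Compute 3A = A + A + A directly by enumerating all triples (a,b,c) ∈ A³; |3A| = 29.
Step 5: Check 29 ≤ 136.4722? Yes ✓.

K = 17/6, Plünnecke-Ruzsa bound K³|A| ≈ 136.4722, |3A| = 29, inequality holds.


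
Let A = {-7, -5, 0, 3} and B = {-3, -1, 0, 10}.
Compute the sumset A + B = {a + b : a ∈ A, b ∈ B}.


A + B = {a + b : a ∈ A, b ∈ B}.
Enumerate all |A|·|B| = 4·4 = 16 pairs (a, b) and collect distinct sums.
a = -7: -7+-3=-10, -7+-1=-8, -7+0=-7, -7+10=3
a = -5: -5+-3=-8, -5+-1=-6, -5+0=-5, -5+10=5
a = 0: 0+-3=-3, 0+-1=-1, 0+0=0, 0+10=10
a = 3: 3+-3=0, 3+-1=2, 3+0=3, 3+10=13
Collecting distinct sums: A + B = {-10, -8, -7, -6, -5, -3, -1, 0, 2, 3, 5, 10, 13}
|A + B| = 13

A + B = {-10, -8, -7, -6, -5, -3, -1, 0, 2, 3, 5, 10, 13}


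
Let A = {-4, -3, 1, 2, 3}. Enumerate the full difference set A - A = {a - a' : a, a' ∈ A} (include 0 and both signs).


A - A = {a - a' : a, a' ∈ A}.
Compute a - a' for each ordered pair (a, a'):
a = -4: -4--4=0, -4--3=-1, -4-1=-5, -4-2=-6, -4-3=-7
a = -3: -3--4=1, -3--3=0, -3-1=-4, -3-2=-5, -3-3=-6
a = 1: 1--4=5, 1--3=4, 1-1=0, 1-2=-1, 1-3=-2
a = 2: 2--4=6, 2--3=5, 2-1=1, 2-2=0, 2-3=-1
a = 3: 3--4=7, 3--3=6, 3-1=2, 3-2=1, 3-3=0
Collecting distinct values (and noting 0 appears from a-a):
A - A = {-7, -6, -5, -4, -2, -1, 0, 1, 2, 4, 5, 6, 7}
|A - A| = 13

A - A = {-7, -6, -5, -4, -2, -1, 0, 1, 2, 4, 5, 6, 7}


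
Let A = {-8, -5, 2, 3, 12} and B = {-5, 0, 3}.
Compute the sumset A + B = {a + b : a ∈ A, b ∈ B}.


A + B = {a + b : a ∈ A, b ∈ B}.
Enumerate all |A|·|B| = 5·3 = 15 pairs (a, b) and collect distinct sums.
a = -8: -8+-5=-13, -8+0=-8, -8+3=-5
a = -5: -5+-5=-10, -5+0=-5, -5+3=-2
a = 2: 2+-5=-3, 2+0=2, 2+3=5
a = 3: 3+-5=-2, 3+0=3, 3+3=6
a = 12: 12+-5=7, 12+0=12, 12+3=15
Collecting distinct sums: A + B = {-13, -10, -8, -5, -3, -2, 2, 3, 5, 6, 7, 12, 15}
|A + B| = 13

A + B = {-13, -10, -8, -5, -3, -2, 2, 3, 5, 6, 7, 12, 15}


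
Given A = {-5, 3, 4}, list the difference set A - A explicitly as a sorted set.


A - A = {a - a' : a, a' ∈ A}.
Compute a - a' for each ordered pair (a, a'):
a = -5: -5--5=0, -5-3=-8, -5-4=-9
a = 3: 3--5=8, 3-3=0, 3-4=-1
a = 4: 4--5=9, 4-3=1, 4-4=0
Collecting distinct values (and noting 0 appears from a-a):
A - A = {-9, -8, -1, 0, 1, 8, 9}
|A - A| = 7

A - A = {-9, -8, -1, 0, 1, 8, 9}


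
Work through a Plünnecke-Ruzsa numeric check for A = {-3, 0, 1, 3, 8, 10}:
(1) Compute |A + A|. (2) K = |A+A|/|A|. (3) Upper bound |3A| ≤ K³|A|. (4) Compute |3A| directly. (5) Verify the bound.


|A| = 6.
Step 1: Compute A + A by enumerating all 36 pairs.
A + A = {-6, -3, -2, 0, 1, 2, 3, 4, 5, 6, 7, 8, 9, 10, 11, 13, 16, 18, 20}, so |A + A| = 19.
Step 2: Doubling constant K = |A + A|/|A| = 19/6 = 19/6 ≈ 3.1667.
Step 3: Plünnecke-Ruzsa gives |3A| ≤ K³·|A| = (3.1667)³ · 6 ≈ 190.5278.
Step 4: Compute 3A = A + A + A directly by enumerating all triples (a,b,c) ∈ A³; |3A| = 33.
Step 5: Check 33 ≤ 190.5278? Yes ✓.

K = 19/6, Plünnecke-Ruzsa bound K³|A| ≈ 190.5278, |3A| = 33, inequality holds.


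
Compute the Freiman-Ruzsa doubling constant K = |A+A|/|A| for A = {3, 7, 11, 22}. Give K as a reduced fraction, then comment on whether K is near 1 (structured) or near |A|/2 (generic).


|A| = 4.
Compute A + A by enumerating all 16 pairs.
A + A = {6, 10, 14, 18, 22, 25, 29, 33, 44}, so |A + A| = 9.
K = |A + A| / |A| = 9/4 (already in lowest terms) ≈ 2.2500.
Reference: AP of size 4 gives K = 7/4 ≈ 1.7500; a fully generic set of size 4 gives K ≈ 2.5000.

|A| = 4, |A + A| = 9, K = 9/4.


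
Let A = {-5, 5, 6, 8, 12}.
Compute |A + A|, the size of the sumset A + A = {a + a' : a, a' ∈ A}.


A + A = {a + a' : a, a' ∈ A}; |A| = 5.
General bounds: 2|A| - 1 ≤ |A + A| ≤ |A|(|A|+1)/2, i.e. 9 ≤ |A + A| ≤ 15.
Lower bound 2|A|-1 is attained iff A is an arithmetic progression.
Enumerate sums a + a' for a ≤ a' (symmetric, so this suffices):
a = -5: -5+-5=-10, -5+5=0, -5+6=1, -5+8=3, -5+12=7
a = 5: 5+5=10, 5+6=11, 5+8=13, 5+12=17
a = 6: 6+6=12, 6+8=14, 6+12=18
a = 8: 8+8=16, 8+12=20
a = 12: 12+12=24
Distinct sums: {-10, 0, 1, 3, 7, 10, 11, 12, 13, 14, 16, 17, 18, 20, 24}
|A + A| = 15

|A + A| = 15


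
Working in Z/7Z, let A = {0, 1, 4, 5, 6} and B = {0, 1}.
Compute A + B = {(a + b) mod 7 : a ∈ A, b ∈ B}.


Work in Z/7Z: reduce every sum a + b modulo 7.
Enumerate all 10 pairs:
a = 0: 0+0=0, 0+1=1
a = 1: 1+0=1, 1+1=2
a = 4: 4+0=4, 4+1=5
a = 5: 5+0=5, 5+1=6
a = 6: 6+0=6, 6+1=0
Distinct residues collected: {0, 1, 2, 4, 5, 6}
|A + B| = 6 (out of 7 total residues).

A + B = {0, 1, 2, 4, 5, 6}


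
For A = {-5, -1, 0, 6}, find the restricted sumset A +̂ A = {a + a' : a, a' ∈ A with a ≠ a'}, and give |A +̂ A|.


Restricted sumset: A +̂ A = {a + a' : a ∈ A, a' ∈ A, a ≠ a'}.
Equivalently, take A + A and drop any sum 2a that is achievable ONLY as a + a for a ∈ A (i.e. sums representable only with equal summands).
Enumerate pairs (a, a') with a < a' (symmetric, so each unordered pair gives one sum; this covers all a ≠ a'):
  -5 + -1 = -6
  -5 + 0 = -5
  -5 + 6 = 1
  -1 + 0 = -1
  -1 + 6 = 5
  0 + 6 = 6
Collected distinct sums: {-6, -5, -1, 1, 5, 6}
|A +̂ A| = 6
(Reference bound: |A +̂ A| ≥ 2|A| - 3 for |A| ≥ 2, with |A| = 4 giving ≥ 5.)

|A +̂ A| = 6


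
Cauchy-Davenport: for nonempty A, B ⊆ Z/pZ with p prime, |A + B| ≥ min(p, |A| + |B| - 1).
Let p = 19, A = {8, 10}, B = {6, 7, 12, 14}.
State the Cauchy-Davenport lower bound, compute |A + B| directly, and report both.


Cauchy-Davenport: |A + B| ≥ min(p, |A| + |B| - 1) for A, B nonempty in Z/pZ.
|A| = 2, |B| = 4, p = 19.
CD lower bound = min(19, 2 + 4 - 1) = min(19, 5) = 5.
Compute A + B mod 19 directly:
a = 8: 8+6=14, 8+7=15, 8+12=1, 8+14=3
a = 10: 10+6=16, 10+7=17, 10+12=3, 10+14=5
A + B = {1, 3, 5, 14, 15, 16, 17}, so |A + B| = 7.
Verify: 7 ≥ 5? Yes ✓.

CD lower bound = 5, actual |A + B| = 7.


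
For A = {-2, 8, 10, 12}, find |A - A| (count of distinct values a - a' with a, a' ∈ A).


A - A = {a - a' : a, a' ∈ A}; |A| = 4.
Bounds: 2|A|-1 ≤ |A - A| ≤ |A|² - |A| + 1, i.e. 7 ≤ |A - A| ≤ 13.
Note: 0 ∈ A - A always (from a - a). The set is symmetric: if d ∈ A - A then -d ∈ A - A.
Enumerate nonzero differences d = a - a' with a > a' (then include -d):
Positive differences: {2, 4, 10, 12, 14}
Full difference set: {0} ∪ (positive diffs) ∪ (negative diffs).
|A - A| = 1 + 2·5 = 11 (matches direct enumeration: 11).

|A - A| = 11
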